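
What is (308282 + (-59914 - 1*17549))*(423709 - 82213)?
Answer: 78823765224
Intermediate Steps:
(308282 + (-59914 - 1*17549))*(423709 - 82213) = (308282 + (-59914 - 17549))*341496 = (308282 - 77463)*341496 = 230819*341496 = 78823765224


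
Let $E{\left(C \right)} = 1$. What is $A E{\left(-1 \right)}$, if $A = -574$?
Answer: $-574$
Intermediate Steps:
$A E{\left(-1 \right)} = \left(-574\right) 1 = -574$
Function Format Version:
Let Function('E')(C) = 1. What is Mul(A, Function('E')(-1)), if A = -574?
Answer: -574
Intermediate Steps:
Mul(A, Function('E')(-1)) = Mul(-574, 1) = -574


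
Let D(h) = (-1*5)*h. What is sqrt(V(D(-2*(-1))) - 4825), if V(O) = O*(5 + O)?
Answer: 5*I*sqrt(191) ≈ 69.101*I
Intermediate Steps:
D(h) = -5*h
sqrt(V(D(-2*(-1))) - 4825) = sqrt((-(-10)*(-1))*(5 - (-10)*(-1)) - 4825) = sqrt((-5*2)*(5 - 5*2) - 4825) = sqrt(-10*(5 - 10) - 4825) = sqrt(-10*(-5) - 4825) = sqrt(50 - 4825) = sqrt(-4775) = 5*I*sqrt(191)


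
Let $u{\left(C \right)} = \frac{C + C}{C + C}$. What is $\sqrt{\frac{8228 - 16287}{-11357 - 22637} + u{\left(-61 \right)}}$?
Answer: $\frac{\sqrt{1429549682}}{33994} \approx 1.1122$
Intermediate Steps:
$u{\left(C \right)} = 1$ ($u{\left(C \right)} = \frac{2 C}{2 C} = 2 C \frac{1}{2 C} = 1$)
$\sqrt{\frac{8228 - 16287}{-11357 - 22637} + u{\left(-61 \right)}} = \sqrt{\frac{8228 - 16287}{-11357 - 22637} + 1} = \sqrt{- \frac{8059}{-33994} + 1} = \sqrt{\left(-8059\right) \left(- \frac{1}{33994}\right) + 1} = \sqrt{\frac{8059}{33994} + 1} = \sqrt{\frac{42053}{33994}} = \frac{\sqrt{1429549682}}{33994}$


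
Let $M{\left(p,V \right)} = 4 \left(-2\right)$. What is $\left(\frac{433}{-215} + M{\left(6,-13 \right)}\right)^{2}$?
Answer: $\frac{4635409}{46225} \approx 100.28$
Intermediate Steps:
$M{\left(p,V \right)} = -8$
$\left(\frac{433}{-215} + M{\left(6,-13 \right)}\right)^{2} = \left(\frac{433}{-215} - 8\right)^{2} = \left(433 \left(- \frac{1}{215}\right) - 8\right)^{2} = \left(- \frac{433}{215} - 8\right)^{2} = \left(- \frac{2153}{215}\right)^{2} = \frac{4635409}{46225}$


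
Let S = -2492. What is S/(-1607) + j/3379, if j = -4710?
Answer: 851498/5430053 ≈ 0.15681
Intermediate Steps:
S/(-1607) + j/3379 = -2492/(-1607) - 4710/3379 = -2492*(-1/1607) - 4710*1/3379 = 2492/1607 - 4710/3379 = 851498/5430053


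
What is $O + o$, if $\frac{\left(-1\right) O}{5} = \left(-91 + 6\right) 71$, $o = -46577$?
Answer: $-16402$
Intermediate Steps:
$O = 30175$ ($O = - 5 \left(-91 + 6\right) 71 = - 5 \left(\left(-85\right) 71\right) = \left(-5\right) \left(-6035\right) = 30175$)
$O + o = 30175 - 46577 = -16402$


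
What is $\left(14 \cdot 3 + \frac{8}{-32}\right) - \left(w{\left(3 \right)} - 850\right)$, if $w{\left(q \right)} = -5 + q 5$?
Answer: $\frac{3527}{4} \approx 881.75$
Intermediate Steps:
$w{\left(q \right)} = -5 + 5 q$
$\left(14 \cdot 3 + \frac{8}{-32}\right) - \left(w{\left(3 \right)} - 850\right) = \left(14 \cdot 3 + \frac{8}{-32}\right) - \left(\left(-5 + 5 \cdot 3\right) - 850\right) = \left(42 + 8 \left(- \frac{1}{32}\right)\right) - \left(\left(-5 + 15\right) - 850\right) = \left(42 - \frac{1}{4}\right) - \left(10 - 850\right) = \frac{167}{4} - -840 = \frac{167}{4} + 840 = \frac{3527}{4}$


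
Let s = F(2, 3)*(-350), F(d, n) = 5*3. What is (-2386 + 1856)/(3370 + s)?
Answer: 53/188 ≈ 0.28191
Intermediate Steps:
F(d, n) = 15
s = -5250 (s = 15*(-350) = -5250)
(-2386 + 1856)/(3370 + s) = (-2386 + 1856)/(3370 - 5250) = -530/(-1880) = -530*(-1/1880) = 53/188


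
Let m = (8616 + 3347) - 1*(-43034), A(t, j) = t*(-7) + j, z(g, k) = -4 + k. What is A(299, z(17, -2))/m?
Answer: -2099/54997 ≈ -0.038166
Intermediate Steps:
A(t, j) = j - 7*t (A(t, j) = -7*t + j = j - 7*t)
m = 54997 (m = 11963 + 43034 = 54997)
A(299, z(17, -2))/m = ((-4 - 2) - 7*299)/54997 = (-6 - 2093)*(1/54997) = -2099*1/54997 = -2099/54997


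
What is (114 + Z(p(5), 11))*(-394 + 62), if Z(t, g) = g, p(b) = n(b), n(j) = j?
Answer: -41500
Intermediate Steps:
p(b) = b
(114 + Z(p(5), 11))*(-394 + 62) = (114 + 11)*(-394 + 62) = 125*(-332) = -41500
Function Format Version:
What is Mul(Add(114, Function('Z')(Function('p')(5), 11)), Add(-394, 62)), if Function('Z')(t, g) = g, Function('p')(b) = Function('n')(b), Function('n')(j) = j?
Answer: -41500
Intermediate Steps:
Function('p')(b) = b
Mul(Add(114, Function('Z')(Function('p')(5), 11)), Add(-394, 62)) = Mul(Add(114, 11), Add(-394, 62)) = Mul(125, -332) = -41500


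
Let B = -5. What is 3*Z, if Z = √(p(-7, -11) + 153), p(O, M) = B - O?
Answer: 3*√155 ≈ 37.350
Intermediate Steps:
p(O, M) = -5 - O
Z = √155 (Z = √((-5 - 1*(-7)) + 153) = √((-5 + 7) + 153) = √(2 + 153) = √155 ≈ 12.450)
3*Z = 3*√155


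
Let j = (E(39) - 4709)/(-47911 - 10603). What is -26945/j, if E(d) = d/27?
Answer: -7094968785/21184 ≈ -3.3492e+5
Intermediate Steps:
E(d) = d/27 (E(d) = d*(1/27) = d/27)
j = 21184/263313 (j = ((1/27)*39 - 4709)/(-47911 - 10603) = (13/9 - 4709)/(-58514) = -42368/9*(-1/58514) = 21184/263313 ≈ 0.080452)
-26945/j = -26945/21184/263313 = -26945*263313/21184 = -7094968785/21184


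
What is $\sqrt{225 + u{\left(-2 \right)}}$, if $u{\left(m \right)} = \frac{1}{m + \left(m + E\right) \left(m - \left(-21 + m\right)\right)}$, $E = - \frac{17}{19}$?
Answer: $\frac{\sqrt{320208358}}{1193} \approx 14.999$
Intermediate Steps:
$E = - \frac{17}{19}$ ($E = \left(-17\right) \frac{1}{19} = - \frac{17}{19} \approx -0.89474$)
$u{\left(m \right)} = \frac{1}{- \frac{357}{19} + 22 m}$ ($u{\left(m \right)} = \frac{1}{m + \left(m - \frac{17}{19}\right) \left(m - \left(-21 + m\right)\right)} = \frac{1}{m + \left(- \frac{17}{19} + m\right) 21} = \frac{1}{m + \left(- \frac{357}{19} + 21 m\right)} = \frac{1}{- \frac{357}{19} + 22 m}$)
$\sqrt{225 + u{\left(-2 \right)}} = \sqrt{225 + \frac{19}{-357 + 418 \left(-2\right)}} = \sqrt{225 + \frac{19}{-357 - 836}} = \sqrt{225 + \frac{19}{-1193}} = \sqrt{225 + 19 \left(- \frac{1}{1193}\right)} = \sqrt{225 - \frac{19}{1193}} = \sqrt{\frac{268406}{1193}} = \frac{\sqrt{320208358}}{1193}$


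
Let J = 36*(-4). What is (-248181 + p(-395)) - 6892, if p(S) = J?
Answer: -255217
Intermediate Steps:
J = -144
p(S) = -144
(-248181 + p(-395)) - 6892 = (-248181 - 144) - 6892 = -248325 - 6892 = -255217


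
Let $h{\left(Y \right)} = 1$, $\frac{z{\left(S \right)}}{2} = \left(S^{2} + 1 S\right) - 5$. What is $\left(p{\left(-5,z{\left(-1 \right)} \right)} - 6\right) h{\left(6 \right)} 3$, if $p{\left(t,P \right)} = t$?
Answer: $-33$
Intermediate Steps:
$z{\left(S \right)} = -10 + 2 S + 2 S^{2}$ ($z{\left(S \right)} = 2 \left(\left(S^{2} + 1 S\right) - 5\right) = 2 \left(\left(S^{2} + S\right) - 5\right) = 2 \left(\left(S + S^{2}\right) - 5\right) = 2 \left(-5 + S + S^{2}\right) = -10 + 2 S + 2 S^{2}$)
$\left(p{\left(-5,z{\left(-1 \right)} \right)} - 6\right) h{\left(6 \right)} 3 = \left(-5 - 6\right) 1 \cdot 3 = \left(-11\right) 3 = -33$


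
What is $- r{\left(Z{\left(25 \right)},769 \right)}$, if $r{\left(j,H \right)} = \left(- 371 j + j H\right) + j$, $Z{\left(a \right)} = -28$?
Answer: $11172$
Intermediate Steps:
$r{\left(j,H \right)} = - 370 j + H j$ ($r{\left(j,H \right)} = \left(- 371 j + H j\right) + j = - 370 j + H j$)
$- r{\left(Z{\left(25 \right)},769 \right)} = - \left(-28\right) \left(-370 + 769\right) = - \left(-28\right) 399 = \left(-1\right) \left(-11172\right) = 11172$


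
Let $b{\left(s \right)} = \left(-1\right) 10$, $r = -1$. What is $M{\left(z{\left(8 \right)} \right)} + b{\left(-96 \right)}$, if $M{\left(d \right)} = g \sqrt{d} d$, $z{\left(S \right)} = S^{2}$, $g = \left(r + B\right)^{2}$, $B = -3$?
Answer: $8182$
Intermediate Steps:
$g = 16$ ($g = \left(-1 - 3\right)^{2} = \left(-4\right)^{2} = 16$)
$b{\left(s \right)} = -10$
$M{\left(d \right)} = 16 d^{\frac{3}{2}}$ ($M{\left(d \right)} = 16 \sqrt{d} d = 16 d^{\frac{3}{2}}$)
$M{\left(z{\left(8 \right)} \right)} + b{\left(-96 \right)} = 16 \left(8^{2}\right)^{\frac{3}{2}} - 10 = 16 \cdot 64^{\frac{3}{2}} - 10 = 16 \cdot 512 - 10 = 8192 - 10 = 8182$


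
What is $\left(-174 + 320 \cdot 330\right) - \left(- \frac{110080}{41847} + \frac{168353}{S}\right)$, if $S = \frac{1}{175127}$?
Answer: $- \frac{1233777210187955}{41847} \approx -2.9483 \cdot 10^{10}$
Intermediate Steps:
$S = \frac{1}{175127} \approx 5.7101 \cdot 10^{-6}$
$\left(-174 + 320 \cdot 330\right) - \left(- \frac{110080}{41847} + \frac{168353}{S}\right) = \left(-174 + 320 \cdot 330\right) - \left(29483155831 - \frac{110080}{41847}\right) = \left(-174 + 105600\right) - \frac{1233781621949777}{41847} = 105426 + \left(\frac{110080}{41847} - 29483155831\right) = 105426 - \frac{1233781621949777}{41847} = - \frac{1233777210187955}{41847}$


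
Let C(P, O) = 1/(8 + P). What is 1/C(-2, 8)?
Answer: 6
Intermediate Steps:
1/C(-2, 8) = 1/(1/(8 - 2)) = 1/(1/6) = 1/(⅙) = 6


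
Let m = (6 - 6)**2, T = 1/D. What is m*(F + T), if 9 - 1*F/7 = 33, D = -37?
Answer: 0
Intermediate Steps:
F = -168 (F = 63 - 7*33 = 63 - 231 = -168)
T = -1/37 (T = 1/(-37) = -1/37 ≈ -0.027027)
m = 0 (m = 0**2 = 0)
m*(F + T) = 0*(-168 - 1/37) = 0*(-6217/37) = 0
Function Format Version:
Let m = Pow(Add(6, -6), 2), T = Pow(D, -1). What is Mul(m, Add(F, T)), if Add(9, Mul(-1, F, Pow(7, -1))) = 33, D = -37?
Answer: 0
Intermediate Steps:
F = -168 (F = Add(63, Mul(-7, 33)) = Add(63, -231) = -168)
T = Rational(-1, 37) (T = Pow(-37, -1) = Rational(-1, 37) ≈ -0.027027)
m = 0 (m = Pow(0, 2) = 0)
Mul(m, Add(F, T)) = Mul(0, Add(-168, Rational(-1, 37))) = Mul(0, Rational(-6217, 37)) = 0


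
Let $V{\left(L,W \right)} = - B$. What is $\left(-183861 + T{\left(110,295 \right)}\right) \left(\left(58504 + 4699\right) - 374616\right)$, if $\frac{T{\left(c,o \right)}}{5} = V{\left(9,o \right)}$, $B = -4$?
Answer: $57250477333$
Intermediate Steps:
$V{\left(L,W \right)} = 4$ ($V{\left(L,W \right)} = \left(-1\right) \left(-4\right) = 4$)
$T{\left(c,o \right)} = 20$ ($T{\left(c,o \right)} = 5 \cdot 4 = 20$)
$\left(-183861 + T{\left(110,295 \right)}\right) \left(\left(58504 + 4699\right) - 374616\right) = \left(-183861 + 20\right) \left(\left(58504 + 4699\right) - 374616\right) = - 183841 \left(63203 - 374616\right) = \left(-183841\right) \left(-311413\right) = 57250477333$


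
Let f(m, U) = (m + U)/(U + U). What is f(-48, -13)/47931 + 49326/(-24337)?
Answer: -61468872599/30328915422 ≈ -2.0267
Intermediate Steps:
f(m, U) = (U + m)/(2*U) (f(m, U) = (U + m)/((2*U)) = (U + m)*(1/(2*U)) = (U + m)/(2*U))
f(-48, -13)/47931 + 49326/(-24337) = ((1/2)*(-13 - 48)/(-13))/47931 + 49326/(-24337) = ((1/2)*(-1/13)*(-61))*(1/47931) + 49326*(-1/24337) = (61/26)*(1/47931) - 49326/24337 = 61/1246206 - 49326/24337 = -61468872599/30328915422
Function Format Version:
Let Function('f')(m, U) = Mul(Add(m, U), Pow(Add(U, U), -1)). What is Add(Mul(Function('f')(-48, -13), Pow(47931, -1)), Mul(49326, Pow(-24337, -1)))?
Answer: Rational(-61468872599, 30328915422) ≈ -2.0267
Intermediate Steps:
Function('f')(m, U) = Mul(Rational(1, 2), Pow(U, -1), Add(U, m)) (Function('f')(m, U) = Mul(Add(U, m), Pow(Mul(2, U), -1)) = Mul(Add(U, m), Mul(Rational(1, 2), Pow(U, -1))) = Mul(Rational(1, 2), Pow(U, -1), Add(U, m)))
Add(Mul(Function('f')(-48, -13), Pow(47931, -1)), Mul(49326, Pow(-24337, -1))) = Add(Mul(Mul(Rational(1, 2), Pow(-13, -1), Add(-13, -48)), Pow(47931, -1)), Mul(49326, Pow(-24337, -1))) = Add(Mul(Mul(Rational(1, 2), Rational(-1, 13), -61), Rational(1, 47931)), Mul(49326, Rational(-1, 24337))) = Add(Mul(Rational(61, 26), Rational(1, 47931)), Rational(-49326, 24337)) = Add(Rational(61, 1246206), Rational(-49326, 24337)) = Rational(-61468872599, 30328915422)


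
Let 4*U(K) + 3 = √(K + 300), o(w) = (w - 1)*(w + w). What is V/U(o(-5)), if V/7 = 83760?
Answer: 781760/39 + 1563520*√10/39 ≈ 1.4682e+5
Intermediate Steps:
V = 586320 (V = 7*83760 = 586320)
o(w) = 2*w*(-1 + w) (o(w) = (-1 + w)*(2*w) = 2*w*(-1 + w))
U(K) = -¾ + √(300 + K)/4 (U(K) = -¾ + √(K + 300)/4 = -¾ + √(300 + K)/4)
V/U(o(-5)) = 586320/(-¾ + √(300 + 2*(-5)*(-1 - 5))/4) = 586320/(-¾ + √(300 + 2*(-5)*(-6))/4) = 586320/(-¾ + √(300 + 60)/4) = 586320/(-¾ + √360/4) = 586320/(-¾ + (6*√10)/4) = 586320/(-¾ + 3*√10/2)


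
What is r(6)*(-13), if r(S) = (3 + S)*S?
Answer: -702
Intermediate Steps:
r(S) = S*(3 + S)
r(6)*(-13) = (6*(3 + 6))*(-13) = (6*9)*(-13) = 54*(-13) = -702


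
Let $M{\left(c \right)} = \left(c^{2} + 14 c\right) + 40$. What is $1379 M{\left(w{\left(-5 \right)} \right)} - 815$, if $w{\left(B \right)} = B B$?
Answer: $1398870$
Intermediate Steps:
$w{\left(B \right)} = B^{2}$
$M{\left(c \right)} = 40 + c^{2} + 14 c$
$1379 M{\left(w{\left(-5 \right)} \right)} - 815 = 1379 \left(40 + \left(\left(-5\right)^{2}\right)^{2} + 14 \left(-5\right)^{2}\right) - 815 = 1379 \left(40 + 25^{2} + 14 \cdot 25\right) - 815 = 1379 \left(40 + 625 + 350\right) - 815 = 1379 \cdot 1015 - 815 = 1399685 - 815 = 1398870$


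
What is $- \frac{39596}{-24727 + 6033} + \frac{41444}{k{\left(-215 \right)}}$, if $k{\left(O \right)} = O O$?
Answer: $\frac{1302539618}{432065075} \approx 3.0147$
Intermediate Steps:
$k{\left(O \right)} = O^{2}$
$- \frac{39596}{-24727 + 6033} + \frac{41444}{k{\left(-215 \right)}} = - \frac{39596}{-24727 + 6033} + \frac{41444}{\left(-215\right)^{2}} = - \frac{39596}{-18694} + \frac{41444}{46225} = \left(-39596\right) \left(- \frac{1}{18694}\right) + 41444 \cdot \frac{1}{46225} = \frac{19798}{9347} + \frac{41444}{46225} = \frac{1302539618}{432065075}$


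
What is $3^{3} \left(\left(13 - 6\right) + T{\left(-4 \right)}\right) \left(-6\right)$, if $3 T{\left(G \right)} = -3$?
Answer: $-972$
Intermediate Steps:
$T{\left(G \right)} = -1$ ($T{\left(G \right)} = \frac{1}{3} \left(-3\right) = -1$)
$3^{3} \left(\left(13 - 6\right) + T{\left(-4 \right)}\right) \left(-6\right) = 3^{3} \left(\left(13 - 6\right) - 1\right) \left(-6\right) = 27 \left(7 - 1\right) \left(-6\right) = 27 \cdot 6 \left(-6\right) = 162 \left(-6\right) = -972$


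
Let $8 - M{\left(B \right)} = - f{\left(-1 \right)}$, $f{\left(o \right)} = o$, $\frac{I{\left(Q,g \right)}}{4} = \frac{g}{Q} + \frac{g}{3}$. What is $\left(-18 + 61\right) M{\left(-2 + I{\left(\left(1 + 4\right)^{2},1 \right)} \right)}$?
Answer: $301$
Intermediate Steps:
$I{\left(Q,g \right)} = \frac{4 g}{3} + \frac{4 g}{Q}$ ($I{\left(Q,g \right)} = 4 \left(\frac{g}{Q} + \frac{g}{3}\right) = 4 \left(\frac{g}{3} + \frac{g}{Q}\right) = \frac{4 g}{3} + \frac{4 g}{Q}$)
$M{\left(B \right)} = 7$ ($M{\left(B \right)} = 8 - \left(-1\right) \left(-1\right) = 8 - 1 = 7$)
$\left(-18 + 61\right) M{\left(-2 + I{\left(\left(1 + 4\right)^{2},1 \right)} \right)} = \left(-18 + 61\right) 7 = 43 \cdot 7 = 301$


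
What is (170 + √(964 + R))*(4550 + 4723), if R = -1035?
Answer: 1576410 + 9273*I*√71 ≈ 1.5764e+6 + 78136.0*I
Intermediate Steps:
(170 + √(964 + R))*(4550 + 4723) = (170 + √(964 - 1035))*(4550 + 4723) = (170 + √(-71))*9273 = (170 + I*√71)*9273 = 1576410 + 9273*I*√71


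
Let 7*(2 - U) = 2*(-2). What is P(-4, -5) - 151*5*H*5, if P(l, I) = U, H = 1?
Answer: -26407/7 ≈ -3772.4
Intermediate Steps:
U = 18/7 (U = 2 - 2*(-2)/7 = 2 - ⅐*(-4) = 2 + 4/7 = 18/7 ≈ 2.5714)
P(l, I) = 18/7
P(-4, -5) - 151*5*H*5 = 18/7 - 151*5*1*5 = 18/7 - 755*5 = 18/7 - 151*25 = 18/7 - 3775 = -26407/7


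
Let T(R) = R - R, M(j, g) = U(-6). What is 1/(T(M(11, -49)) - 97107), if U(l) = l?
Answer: -1/97107 ≈ -1.0298e-5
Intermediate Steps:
M(j, g) = -6
T(R) = 0
1/(T(M(11, -49)) - 97107) = 1/(0 - 97107) = 1/(-97107) = -1/97107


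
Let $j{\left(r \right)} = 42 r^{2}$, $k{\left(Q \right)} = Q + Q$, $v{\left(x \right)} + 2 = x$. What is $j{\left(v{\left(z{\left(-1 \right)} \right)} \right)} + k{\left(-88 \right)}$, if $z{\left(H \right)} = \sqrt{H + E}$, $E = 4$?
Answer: $118 - 168 \sqrt{3} \approx -172.98$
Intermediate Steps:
$z{\left(H \right)} = \sqrt{4 + H}$ ($z{\left(H \right)} = \sqrt{H + 4} = \sqrt{4 + H}$)
$v{\left(x \right)} = -2 + x$
$k{\left(Q \right)} = 2 Q$
$j{\left(v{\left(z{\left(-1 \right)} \right)} \right)} + k{\left(-88 \right)} = 42 \left(-2 + \sqrt{4 - 1}\right)^{2} + 2 \left(-88\right) = 42 \left(-2 + \sqrt{3}\right)^{2} - 176 = -176 + 42 \left(-2 + \sqrt{3}\right)^{2}$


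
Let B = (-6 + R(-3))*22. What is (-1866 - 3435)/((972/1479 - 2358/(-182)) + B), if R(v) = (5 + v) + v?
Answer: 237818763/6298171 ≈ 37.760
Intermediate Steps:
R(v) = 5 + 2*v
B = -154 (B = (-6 + (5 + 2*(-3)))*22 = (-6 + (5 - 6))*22 = (-6 - 1)*22 = -7*22 = -154)
(-1866 - 3435)/((972/1479 - 2358/(-182)) + B) = (-1866 - 3435)/((972/1479 - 2358/(-182)) - 154) = -5301/((972*(1/1479) - 2358*(-1/182)) - 154) = -5301/((324/493 + 1179/91) - 154) = -5301/(610731/44863 - 154) = -5301/(-6298171/44863) = -5301*(-44863/6298171) = 237818763/6298171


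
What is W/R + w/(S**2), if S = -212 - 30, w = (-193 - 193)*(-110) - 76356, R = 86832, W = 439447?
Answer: 5698129159/1271307312 ≈ 4.4821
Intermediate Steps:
w = -33896 (w = -386*(-110) - 76356 = 42460 - 76356 = -33896)
S = -242
W/R + w/(S**2) = 439447/86832 - 33896/((-242)**2) = 439447*(1/86832) - 33896/58564 = 439447/86832 - 33896*1/58564 = 439447/86832 - 8474/14641 = 5698129159/1271307312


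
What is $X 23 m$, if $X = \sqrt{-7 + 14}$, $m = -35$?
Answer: $- 805 \sqrt{7} \approx -2129.8$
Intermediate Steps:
$X = \sqrt{7} \approx 2.6458$
$X 23 m = \sqrt{7} \cdot 23 \left(-35\right) = 23 \sqrt{7} \left(-35\right) = - 805 \sqrt{7}$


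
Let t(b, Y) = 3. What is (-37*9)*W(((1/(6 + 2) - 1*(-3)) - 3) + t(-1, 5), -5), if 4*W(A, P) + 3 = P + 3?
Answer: 1665/4 ≈ 416.25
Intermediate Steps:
W(A, P) = P/4 (W(A, P) = -3/4 + (P + 3)/4 = -3/4 + (3 + P)/4 = -3/4 + (3/4 + P/4) = P/4)
(-37*9)*W(((1/(6 + 2) - 1*(-3)) - 3) + t(-1, 5), -5) = (-37*9)*((1/4)*(-5)) = -333*(-5/4) = 1665/4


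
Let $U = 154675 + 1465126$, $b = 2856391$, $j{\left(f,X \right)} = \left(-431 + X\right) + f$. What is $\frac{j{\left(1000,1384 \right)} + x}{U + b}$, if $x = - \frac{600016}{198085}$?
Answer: $\frac{386259989}{886666492320} \approx 0.00043563$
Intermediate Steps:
$j{\left(f,X \right)} = -431 + X + f$
$U = 1619801$
$x = - \frac{600016}{198085}$ ($x = \left(-600016\right) \frac{1}{198085} = - \frac{600016}{198085} \approx -3.0291$)
$\frac{j{\left(1000,1384 \right)} + x}{U + b} = \frac{\left(-431 + 1384 + 1000\right) - \frac{600016}{198085}}{1619801 + 2856391} = \frac{1953 - \frac{600016}{198085}}{4476192} = \frac{386259989}{198085} \cdot \frac{1}{4476192} = \frac{386259989}{886666492320}$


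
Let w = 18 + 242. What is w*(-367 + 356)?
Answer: -2860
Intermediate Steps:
w = 260
w*(-367 + 356) = 260*(-367 + 356) = 260*(-11) = -2860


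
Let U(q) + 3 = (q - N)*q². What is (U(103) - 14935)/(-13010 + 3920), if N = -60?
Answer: -190481/1010 ≈ -188.59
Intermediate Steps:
U(q) = -3 + q²*(60 + q) (U(q) = -3 + (q - 1*(-60))*q² = -3 + (q + 60)*q² = -3 + (60 + q)*q² = -3 + q²*(60 + q))
(U(103) - 14935)/(-13010 + 3920) = ((-3 + 103³ + 60*103²) - 14935)/(-13010 + 3920) = ((-3 + 1092727 + 60*10609) - 14935)/(-9090) = ((-3 + 1092727 + 636540) - 14935)*(-1/9090) = (1729264 - 14935)*(-1/9090) = 1714329*(-1/9090) = -190481/1010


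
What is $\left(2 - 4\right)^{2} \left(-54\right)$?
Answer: $-216$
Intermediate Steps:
$\left(2 - 4\right)^{2} \left(-54\right) = \left(-2\right)^{2} \left(-54\right) = 4 \left(-54\right) = -216$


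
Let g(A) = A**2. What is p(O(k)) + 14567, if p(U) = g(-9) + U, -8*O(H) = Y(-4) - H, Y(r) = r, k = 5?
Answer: 117193/8 ≈ 14649.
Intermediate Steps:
O(H) = 1/2 + H/8 (O(H) = -(-4 - H)/8 = 1/2 + H/8)
p(U) = 81 + U (p(U) = (-9)**2 + U = 81 + U)
p(O(k)) + 14567 = (81 + (1/2 + (1/8)*5)) + 14567 = (81 + (1/2 + 5/8)) + 14567 = (81 + 9/8) + 14567 = 657/8 + 14567 = 117193/8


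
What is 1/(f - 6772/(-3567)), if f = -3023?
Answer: -3567/10776269 ≈ -0.00033101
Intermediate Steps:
1/(f - 6772/(-3567)) = 1/(-3023 - 6772/(-3567)) = 1/(-3023 - 6772*(-1/3567)) = 1/(-3023 + 6772/3567) = 1/(-10776269/3567) = -3567/10776269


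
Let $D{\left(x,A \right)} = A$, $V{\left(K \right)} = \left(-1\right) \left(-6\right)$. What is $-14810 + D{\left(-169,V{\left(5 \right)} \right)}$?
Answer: $-14804$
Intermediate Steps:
$V{\left(K \right)} = 6$
$-14810 + D{\left(-169,V{\left(5 \right)} \right)} = -14810 + 6 = -14804$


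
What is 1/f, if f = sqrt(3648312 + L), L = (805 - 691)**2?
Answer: sqrt(101703)/610218 ≈ 0.00052262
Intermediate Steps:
L = 12996 (L = 114**2 = 12996)
f = 6*sqrt(101703) (f = sqrt(3648312 + 12996) = sqrt(3661308) = 6*sqrt(101703) ≈ 1913.5)
1/f = 1/(6*sqrt(101703)) = sqrt(101703)/610218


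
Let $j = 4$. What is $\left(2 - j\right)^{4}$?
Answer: $16$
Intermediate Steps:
$\left(2 - j\right)^{4} = \left(2 - 4\right)^{4} = \left(-2\right)^{4} = 16$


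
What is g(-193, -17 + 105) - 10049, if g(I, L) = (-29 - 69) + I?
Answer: -10340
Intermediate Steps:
g(I, L) = -98 + I
g(-193, -17 + 105) - 10049 = (-98 - 193) - 10049 = -291 - 10049 = -10340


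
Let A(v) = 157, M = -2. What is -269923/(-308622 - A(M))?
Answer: 269923/308779 ≈ 0.87416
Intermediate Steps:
-269923/(-308622 - A(M)) = -269923/(-308622 - 1*157) = -269923/(-308622 - 157) = -269923/(-308779) = -269923*(-1/308779) = 269923/308779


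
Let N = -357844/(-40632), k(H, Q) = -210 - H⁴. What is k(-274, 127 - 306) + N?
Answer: -57254611916327/10158 ≈ -5.6364e+9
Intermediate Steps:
N = 89461/10158 (N = -357844*(-1/40632) = 89461/10158 ≈ 8.8069)
k(-274, 127 - 306) + N = (-210 - 1*(-274)⁴) + 89461/10158 = (-210 - 1*5636405776) + 89461/10158 = (-210 - 5636405776) + 89461/10158 = -5636405986 + 89461/10158 = -57254611916327/10158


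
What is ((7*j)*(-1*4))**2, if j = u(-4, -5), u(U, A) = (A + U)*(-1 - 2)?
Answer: 571536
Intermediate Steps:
u(U, A) = -3*A - 3*U (u(U, A) = (A + U)*(-3) = -3*A - 3*U)
j = 27 (j = -3*(-5) - 3*(-4) = 15 + 12 = 27)
((7*j)*(-1*4))**2 = ((7*27)*(-1*4))**2 = (189*(-4))**2 = (-756)**2 = 571536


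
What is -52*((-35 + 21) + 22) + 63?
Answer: -353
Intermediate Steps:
-52*((-35 + 21) + 22) + 63 = -52*(-14 + 22) + 63 = -52*8 + 63 = -416 + 63 = -353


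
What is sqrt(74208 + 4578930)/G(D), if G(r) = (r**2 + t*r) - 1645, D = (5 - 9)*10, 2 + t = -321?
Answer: 49*sqrt(1938)/12875 ≈ 0.16754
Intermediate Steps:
t = -323 (t = -2 - 321 = -323)
D = -40 (D = -4*10 = -40)
G(r) = -1645 + r**2 - 323*r (G(r) = (r**2 - 323*r) - 1645 = -1645 + r**2 - 323*r)
sqrt(74208 + 4578930)/G(D) = sqrt(74208 + 4578930)/(-1645 + (-40)**2 - 323*(-40)) = sqrt(4653138)/(-1645 + 1600 + 12920) = (49*sqrt(1938))/12875 = (49*sqrt(1938))*(1/12875) = 49*sqrt(1938)/12875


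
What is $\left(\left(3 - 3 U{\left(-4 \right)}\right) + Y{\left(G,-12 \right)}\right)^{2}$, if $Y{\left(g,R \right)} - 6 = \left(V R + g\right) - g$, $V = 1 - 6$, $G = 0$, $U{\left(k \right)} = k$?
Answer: $6561$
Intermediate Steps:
$V = -5$
$Y{\left(g,R \right)} = 6 - 5 R$
$\left(\left(3 - 3 U{\left(-4 \right)}\right) + Y{\left(G,-12 \right)}\right)^{2} = \left(\left(3 - -12\right) + \left(6 - -60\right)\right)^{2} = \left(\left(3 + 12\right) + \left(6 + 60\right)\right)^{2} = \left(15 + 66\right)^{2} = 81^{2} = 6561$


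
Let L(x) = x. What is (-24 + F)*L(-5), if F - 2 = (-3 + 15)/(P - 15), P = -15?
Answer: 112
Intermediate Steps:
F = 8/5 (F = 2 + (-3 + 15)/(-15 - 15) = 2 + 12/(-30) = 2 + 12*(-1/30) = 2 - ⅖ = 8/5 ≈ 1.6000)
(-24 + F)*L(-5) = (-24 + 8/5)*(-5) = -112/5*(-5) = 112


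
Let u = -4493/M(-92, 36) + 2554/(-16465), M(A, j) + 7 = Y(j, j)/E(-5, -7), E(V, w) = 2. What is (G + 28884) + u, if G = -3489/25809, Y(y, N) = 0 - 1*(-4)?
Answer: 843723273614/28329679 ≈ 29782.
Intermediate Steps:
Y(y, N) = 4 (Y(y, N) = 0 + 4 = 4)
G = -1163/8603 (G = -3489*1/25809 = -1163/8603 ≈ -0.13519)
M(A, j) = -5 (M(A, j) = -7 + 4/2 = -7 + 4*(½) = -7 + 2 = -5)
u = 2958579/3293 (u = -4493/(-5) + 2554/(-16465) = -4493*(-⅕) + 2554*(-1/16465) = 4493/5 - 2554/16465 = 2958579/3293 ≈ 898.45)
(G + 28884) + u = (-1163/8603 + 28884) + 2958579/3293 = 248487889/8603 + 2958579/3293 = 843723273614/28329679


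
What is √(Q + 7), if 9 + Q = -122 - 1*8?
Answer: 2*I*√33 ≈ 11.489*I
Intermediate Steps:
Q = -139 (Q = -9 + (-122 - 1*8) = -9 + (-122 - 8) = -9 - 130 = -139)
√(Q + 7) = √(-139 + 7) = √(-132) = 2*I*√33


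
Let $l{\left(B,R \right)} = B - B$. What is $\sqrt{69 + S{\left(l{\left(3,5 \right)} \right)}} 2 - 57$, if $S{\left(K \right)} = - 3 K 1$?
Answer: $-57 + 2 \sqrt{69} \approx -40.387$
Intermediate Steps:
$l{\left(B,R \right)} = 0$
$S{\left(K \right)} = - 3 K$
$\sqrt{69 + S{\left(l{\left(3,5 \right)} \right)}} 2 - 57 = \sqrt{69 - 0} \cdot 2 - 57 = \sqrt{69 + 0} \cdot 2 - 57 = \sqrt{69} \cdot 2 - 57 = 2 \sqrt{69} - 57 = -57 + 2 \sqrt{69}$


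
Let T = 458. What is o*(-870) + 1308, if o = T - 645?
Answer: 163998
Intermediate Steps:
o = -187 (o = 458 - 645 = -187)
o*(-870) + 1308 = -187*(-870) + 1308 = 162690 + 1308 = 163998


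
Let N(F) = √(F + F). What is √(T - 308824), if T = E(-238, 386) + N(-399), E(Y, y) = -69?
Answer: √(-308893 + I*√798) ≈ 0.025 + 555.78*I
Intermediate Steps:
N(F) = √2*√F (N(F) = √(2*F) = √2*√F)
T = -69 + I*√798 (T = -69 + √2*√(-399) = -69 + √2*(I*√399) = -69 + I*√798 ≈ -69.0 + 28.249*I)
√(T - 308824) = √((-69 + I*√798) - 308824) = √(-308893 + I*√798)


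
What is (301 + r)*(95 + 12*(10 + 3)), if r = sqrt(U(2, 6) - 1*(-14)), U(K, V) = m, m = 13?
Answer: 75551 + 753*sqrt(3) ≈ 76855.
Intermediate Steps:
U(K, V) = 13
r = 3*sqrt(3) (r = sqrt(13 - 1*(-14)) = sqrt(13 + 14) = sqrt(27) = 3*sqrt(3) ≈ 5.1962)
(301 + r)*(95 + 12*(10 + 3)) = (301 + 3*sqrt(3))*(95 + 12*(10 + 3)) = (301 + 3*sqrt(3))*(95 + 12*13) = (301 + 3*sqrt(3))*(95 + 156) = (301 + 3*sqrt(3))*251 = 75551 + 753*sqrt(3)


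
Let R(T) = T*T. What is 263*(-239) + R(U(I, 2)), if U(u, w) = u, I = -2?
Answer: -62853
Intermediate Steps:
R(T) = T²
263*(-239) + R(U(I, 2)) = 263*(-239) + (-2)² = -62857 + 4 = -62853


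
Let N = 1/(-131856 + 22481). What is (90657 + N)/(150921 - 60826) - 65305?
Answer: -643514737906251/9854140625 ≈ -65304.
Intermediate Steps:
N = -1/109375 (N = 1/(-109375) = -1/109375 ≈ -9.1429e-6)
(90657 + N)/(150921 - 60826) - 65305 = (90657 - 1/109375)/(150921 - 60826) - 65305 = (9915609374/109375)/90095 - 65305 = (9915609374/109375)*(1/90095) - 65305 = 9915609374/9854140625 - 65305 = -643514737906251/9854140625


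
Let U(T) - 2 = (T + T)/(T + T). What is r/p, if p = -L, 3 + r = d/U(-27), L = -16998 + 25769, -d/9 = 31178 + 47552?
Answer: 236193/8771 ≈ 26.929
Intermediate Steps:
U(T) = 3 (U(T) = 2 + (T + T)/(T + T) = 2 + (2*T)/((2*T)) = 2 + (2*T)*(1/(2*T)) = 2 + 1 = 3)
d = -708570 (d = -9*(31178 + 47552) = -9*78730 = -708570)
L = 8771
r = -236193 (r = -3 - 708570/3 = -3 - 708570*⅓ = -3 - 236190 = -236193)
p = -8771 (p = -1*8771 = -8771)
r/p = -236193/(-8771) = -236193*(-1/8771) = 236193/8771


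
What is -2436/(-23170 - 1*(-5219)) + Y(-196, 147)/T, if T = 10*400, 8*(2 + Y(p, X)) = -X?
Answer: 2587103/19808000 ≈ 0.13061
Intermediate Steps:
Y(p, X) = -2 - X/8 (Y(p, X) = -2 + (-X)/8 = -2 - X/8)
T = 4000
-2436/(-23170 - 1*(-5219)) + Y(-196, 147)/T = -2436/(-23170 - 1*(-5219)) + (-2 - 1/8*147)/4000 = -2436/(-23170 + 5219) + (-2 - 147/8)*(1/4000) = -2436/(-17951) - 163/8*1/4000 = -2436*(-1/17951) - 163/32000 = 84/619 - 163/32000 = 2587103/19808000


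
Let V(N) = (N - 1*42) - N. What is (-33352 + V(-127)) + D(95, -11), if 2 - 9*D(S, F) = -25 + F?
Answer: -300508/9 ≈ -33390.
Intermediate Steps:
D(S, F) = 3 - F/9 (D(S, F) = 2/9 - (-25 + F)/9 = 2/9 + (25/9 - F/9) = 3 - F/9)
V(N) = -42 (V(N) = (N - 42) - N = (-42 + N) - N = -42)
(-33352 + V(-127)) + D(95, -11) = (-33352 - 42) + (3 - ⅑*(-11)) = -33394 + (3 + 11/9) = -33394 + 38/9 = -300508/9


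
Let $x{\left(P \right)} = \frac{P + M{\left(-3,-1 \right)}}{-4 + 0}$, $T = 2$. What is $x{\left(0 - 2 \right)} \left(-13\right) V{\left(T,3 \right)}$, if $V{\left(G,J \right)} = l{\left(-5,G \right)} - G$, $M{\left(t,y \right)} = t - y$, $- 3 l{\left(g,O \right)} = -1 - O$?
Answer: $13$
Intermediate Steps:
$l{\left(g,O \right)} = \frac{1}{3} + \frac{O}{3}$ ($l{\left(g,O \right)} = - \frac{-1 - O}{3} = \frac{1}{3} + \frac{O}{3}$)
$V{\left(G,J \right)} = \frac{1}{3} - \frac{2 G}{3}$ ($V{\left(G,J \right)} = \left(\frac{1}{3} + \frac{G}{3}\right) - G = \frac{1}{3} - \frac{2 G}{3}$)
$x{\left(P \right)} = \frac{1}{2} - \frac{P}{4}$ ($x{\left(P \right)} = \frac{P - 2}{-4 + 0} = \frac{P + \left(-3 + 1\right)}{-4} = \left(P - 2\right) \left(- \frac{1}{4}\right) = \left(-2 + P\right) \left(- \frac{1}{4}\right) = \frac{1}{2} - \frac{P}{4}$)
$x{\left(0 - 2 \right)} \left(-13\right) V{\left(T,3 \right)} = \left(\frac{1}{2} - \frac{0 - 2}{4}\right) \left(-13\right) \left(\frac{1}{3} - \frac{4}{3}\right) = \left(\frac{1}{2} - - \frac{1}{2}\right) \left(-13\right) \left(-1\right) = \left(\frac{1}{2} + \frac{1}{2}\right) \left(-13\right) \left(-1\right) = 1 \left(-13\right) \left(-1\right) = \left(-13\right) \left(-1\right) = 13$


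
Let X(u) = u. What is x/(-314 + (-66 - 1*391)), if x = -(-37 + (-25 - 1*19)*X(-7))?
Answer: 271/771 ≈ 0.35149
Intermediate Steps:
x = -271 (x = -(-37 + (-25 - 1*19)*(-7)) = -(-37 + (-25 - 19)*(-7)) = -(-37 - 44*(-7)) = -(-37 + 308) = -1*271 = -271)
x/(-314 + (-66 - 1*391)) = -271/(-314 + (-66 - 1*391)) = -271/(-314 + (-66 - 391)) = -271/(-314 - 457) = -271/(-771) = -271*(-1/771) = 271/771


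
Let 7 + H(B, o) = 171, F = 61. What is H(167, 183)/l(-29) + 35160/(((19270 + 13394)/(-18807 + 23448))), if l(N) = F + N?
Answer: 54448321/10888 ≈ 5000.8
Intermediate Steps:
H(B, o) = 164 (H(B, o) = -7 + 171 = 164)
l(N) = 61 + N
H(167, 183)/l(-29) + 35160/(((19270 + 13394)/(-18807 + 23448))) = 164/(61 - 29) + 35160/(((19270 + 13394)/(-18807 + 23448))) = 164/32 + 35160/((32664/4641)) = 164*(1/32) + 35160/((32664*(1/4641))) = 41/8 + 35160/(10888/1547) = 41/8 + 35160*(1547/10888) = 41/8 + 6799065/1361 = 54448321/10888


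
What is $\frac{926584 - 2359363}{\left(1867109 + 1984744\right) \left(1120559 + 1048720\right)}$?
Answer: $- \frac{477593}{2785247941329} \approx -1.7147 \cdot 10^{-7}$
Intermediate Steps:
$\frac{926584 - 2359363}{\left(1867109 + 1984744\right) \left(1120559 + 1048720\right)} = \frac{926584 - 2359363}{3851853 \cdot 2169279} = - \frac{1432779}{8355743823987} = \left(-1432779\right) \frac{1}{8355743823987} = - \frac{477593}{2785247941329}$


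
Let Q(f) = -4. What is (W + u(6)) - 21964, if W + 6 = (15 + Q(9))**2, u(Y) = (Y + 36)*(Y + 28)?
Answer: -20421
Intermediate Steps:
u(Y) = (28 + Y)*(36 + Y) (u(Y) = (36 + Y)*(28 + Y) = (28 + Y)*(36 + Y))
W = 115 (W = -6 + (15 - 4)**2 = -6 + 11**2 = -6 + 121 = 115)
(W + u(6)) - 21964 = (115 + (1008 + 6**2 + 64*6)) - 21964 = (115 + (1008 + 36 + 384)) - 21964 = (115 + 1428) - 21964 = 1543 - 21964 = -20421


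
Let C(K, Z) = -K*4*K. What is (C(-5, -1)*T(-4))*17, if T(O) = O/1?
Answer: 6800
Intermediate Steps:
T(O) = O (T(O) = O*1 = O)
C(K, Z) = -4*K**2 (C(K, Z) = -4*K*K = -4*K**2)
(C(-5, -1)*T(-4))*17 = (-4*(-5)**2*(-4))*17 = (-4*25*(-4))*17 = -100*(-4)*17 = 400*17 = 6800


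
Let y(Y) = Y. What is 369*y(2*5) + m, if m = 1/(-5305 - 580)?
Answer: 21715649/5885 ≈ 3690.0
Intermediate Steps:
m = -1/5885 (m = 1/(-5885) = -1/5885 ≈ -0.00016992)
369*y(2*5) + m = 369*(2*5) - 1/5885 = 369*10 - 1/5885 = 3690 - 1/5885 = 21715649/5885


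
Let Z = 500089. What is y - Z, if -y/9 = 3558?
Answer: -532111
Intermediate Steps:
y = -32022 (y = -9*3558 = -32022)
y - Z = -32022 - 1*500089 = -32022 - 500089 = -532111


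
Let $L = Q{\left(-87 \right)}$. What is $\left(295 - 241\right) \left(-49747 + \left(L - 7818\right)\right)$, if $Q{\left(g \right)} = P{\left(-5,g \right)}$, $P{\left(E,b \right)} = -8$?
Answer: $-3108942$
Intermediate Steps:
$Q{\left(g \right)} = -8$
$L = -8$
$\left(295 - 241\right) \left(-49747 + \left(L - 7818\right)\right) = \left(295 - 241\right) \left(-49747 - 7826\right) = 54 \left(-49747 - 7826\right) = 54 \left(-57573\right) = -3108942$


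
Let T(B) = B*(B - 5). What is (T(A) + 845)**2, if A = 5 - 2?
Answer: 703921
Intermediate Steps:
A = 3
T(B) = B*(-5 + B)
(T(A) + 845)**2 = (3*(-5 + 3) + 845)**2 = (3*(-2) + 845)**2 = (-6 + 845)**2 = 839**2 = 703921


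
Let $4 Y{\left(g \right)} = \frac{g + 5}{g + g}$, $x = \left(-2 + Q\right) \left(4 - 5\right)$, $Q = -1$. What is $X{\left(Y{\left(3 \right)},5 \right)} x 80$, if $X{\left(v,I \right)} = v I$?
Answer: $400$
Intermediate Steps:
$x = 3$ ($x = \left(-2 - 1\right) \left(4 - 5\right) = \left(-3\right) \left(-1\right) = 3$)
$Y{\left(g \right)} = \frac{5 + g}{8 g}$ ($Y{\left(g \right)} = \frac{\left(g + 5\right) \frac{1}{g + g}}{4} = \frac{\left(5 + g\right) \frac{1}{2 g}}{4} = \frac{\frac{1}{2} \frac{1}{g} \left(5 + g\right)}{4} = \frac{5 + g}{8 g}$)
$X{\left(v,I \right)} = I v$
$X{\left(Y{\left(3 \right)},5 \right)} x 80 = 5 \frac{5 + 3}{8 \cdot 3} \cdot 3 \cdot 80 = 5 \cdot \frac{1}{8} \cdot \frac{1}{3} \cdot 8 \cdot 3 \cdot 80 = 5 \cdot \frac{1}{3} \cdot 3 \cdot 80 = \frac{5}{3} \cdot 3 \cdot 80 = 5 \cdot 80 = 400$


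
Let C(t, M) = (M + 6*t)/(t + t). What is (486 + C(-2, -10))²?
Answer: 966289/4 ≈ 2.4157e+5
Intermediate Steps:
C(t, M) = (M + 6*t)/(2*t) (C(t, M) = (M + 6*t)/((2*t)) = (M + 6*t)*(1/(2*t)) = (M + 6*t)/(2*t))
(486 + C(-2, -10))² = (486 + (3 + (½)*(-10)/(-2)))² = (486 + (3 + (½)*(-10)*(-½)))² = (486 + (3 + 5/2))² = (486 + 11/2)² = (983/2)² = 966289/4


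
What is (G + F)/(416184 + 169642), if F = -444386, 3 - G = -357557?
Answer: -87/587 ≈ -0.14821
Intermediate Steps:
G = 357560 (G = 3 - 1*(-357557) = 3 + 357557 = 357560)
(G + F)/(416184 + 169642) = (357560 - 444386)/(416184 + 169642) = -86826/585826 = -86826*1/585826 = -87/587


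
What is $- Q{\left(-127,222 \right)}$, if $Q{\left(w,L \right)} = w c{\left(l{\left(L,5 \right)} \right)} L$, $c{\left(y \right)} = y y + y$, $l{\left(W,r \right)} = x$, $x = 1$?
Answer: $56388$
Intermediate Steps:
$l{\left(W,r \right)} = 1$
$c{\left(y \right)} = y + y^{2}$ ($c{\left(y \right)} = y^{2} + y = y + y^{2}$)
$Q{\left(w,L \right)} = 2 L w$ ($Q{\left(w,L \right)} = w 1 \left(1 + 1\right) L = w 1 \cdot 2 L = w 2 L = 2 w L = 2 L w$)
$- Q{\left(-127,222 \right)} = - 2 \cdot 222 \left(-127\right) = \left(-1\right) \left(-56388\right) = 56388$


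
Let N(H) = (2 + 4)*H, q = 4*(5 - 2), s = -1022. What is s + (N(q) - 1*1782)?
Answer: -2732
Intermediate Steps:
q = 12 (q = 4*3 = 12)
N(H) = 6*H
s + (N(q) - 1*1782) = -1022 + (6*12 - 1*1782) = -1022 + (72 - 1782) = -1022 - 1710 = -2732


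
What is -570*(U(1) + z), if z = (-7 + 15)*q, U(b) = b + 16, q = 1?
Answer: -14250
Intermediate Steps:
U(b) = 16 + b
z = 8 (z = (-7 + 15)*1 = 8*1 = 8)
-570*(U(1) + z) = -570*((16 + 1) + 8) = -570*(17 + 8) = -570*25 = -14250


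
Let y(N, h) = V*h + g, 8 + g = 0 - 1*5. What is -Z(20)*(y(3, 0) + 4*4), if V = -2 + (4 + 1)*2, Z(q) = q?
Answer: -60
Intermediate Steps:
g = -13 (g = -8 + (0 - 1*5) = -8 + (0 - 5) = -8 - 5 = -13)
V = 8 (V = -2 + 5*2 = -2 + 10 = 8)
y(N, h) = -13 + 8*h (y(N, h) = 8*h - 13 = -13 + 8*h)
-Z(20)*(y(3, 0) + 4*4) = -20*((-13 + 8*0) + 4*4) = -20*((-13 + 0) + 16) = -20*(-13 + 16) = -20*3 = -1*60 = -60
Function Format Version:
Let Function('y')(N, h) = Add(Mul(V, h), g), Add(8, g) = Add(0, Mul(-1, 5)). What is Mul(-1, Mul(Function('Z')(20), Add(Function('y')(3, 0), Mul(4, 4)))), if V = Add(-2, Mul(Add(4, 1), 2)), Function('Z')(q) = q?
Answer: -60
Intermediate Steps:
g = -13 (g = Add(-8, Add(0, Mul(-1, 5))) = Add(-8, Add(0, -5)) = Add(-8, -5) = -13)
V = 8 (V = Add(-2, Mul(5, 2)) = Add(-2, 10) = 8)
Function('y')(N, h) = Add(-13, Mul(8, h)) (Function('y')(N, h) = Add(Mul(8, h), -13) = Add(-13, Mul(8, h)))
Mul(-1, Mul(Function('Z')(20), Add(Function('y')(3, 0), Mul(4, 4)))) = Mul(-1, Mul(20, Add(Add(-13, Mul(8, 0)), Mul(4, 4)))) = Mul(-1, Mul(20, Add(Add(-13, 0), 16))) = Mul(-1, Mul(20, Add(-13, 16))) = Mul(-1, Mul(20, 3)) = Mul(-1, 60) = -60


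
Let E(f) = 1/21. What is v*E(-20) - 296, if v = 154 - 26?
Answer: -6088/21 ≈ -289.90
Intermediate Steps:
E(f) = 1/21
v = 128
v*E(-20) - 296 = 128*(1/21) - 296 = 128/21 - 296 = -6088/21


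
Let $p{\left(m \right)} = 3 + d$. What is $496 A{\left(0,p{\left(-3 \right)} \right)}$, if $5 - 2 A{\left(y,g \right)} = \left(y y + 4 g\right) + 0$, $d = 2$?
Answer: $-3720$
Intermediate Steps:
$p{\left(m \right)} = 5$ ($p{\left(m \right)} = 3 + 2 = 5$)
$A{\left(y,g \right)} = \frac{5}{2} - 2 g - \frac{y^{2}}{2}$ ($A{\left(y,g \right)} = \frac{5}{2} - \frac{\left(y y + 4 g\right) + 0}{2} = \frac{5}{2} - \frac{\left(y^{2} + 4 g\right) + 0}{2} = \frac{5}{2} - \frac{y^{2} + 4 g}{2} = \frac{5}{2} - \left(\frac{y^{2}}{2} + 2 g\right) = \frac{5}{2} - 2 g - \frac{y^{2}}{2}$)
$496 A{\left(0,p{\left(-3 \right)} \right)} = 496 \left(\frac{5}{2} - 10 - \frac{0^{2}}{2}\right) = 496 \left(\frac{5}{2} - 10 - 0\right) = 496 \left(\frac{5}{2} - 10 + 0\right) = 496 \left(- \frac{15}{2}\right) = -3720$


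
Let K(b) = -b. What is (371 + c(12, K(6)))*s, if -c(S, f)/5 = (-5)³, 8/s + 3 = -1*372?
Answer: -2656/125 ≈ -21.248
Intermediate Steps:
s = -8/375 (s = 8/(-3 - 1*372) = 8/(-3 - 372) = 8/(-375) = 8*(-1/375) = -8/375 ≈ -0.021333)
c(S, f) = 625 (c(S, f) = -5*(-5)³ = -5*(-125) = 625)
(371 + c(12, K(6)))*s = (371 + 625)*(-8/375) = 996*(-8/375) = -2656/125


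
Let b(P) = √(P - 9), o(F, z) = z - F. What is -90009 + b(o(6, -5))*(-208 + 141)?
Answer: -90009 - 134*I*√5 ≈ -90009.0 - 299.63*I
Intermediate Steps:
b(P) = √(-9 + P)
-90009 + b(o(6, -5))*(-208 + 141) = -90009 + √(-9 + (-5 - 1*6))*(-208 + 141) = -90009 + √(-9 + (-5 - 6))*(-67) = -90009 + √(-9 - 11)*(-67) = -90009 + √(-20)*(-67) = -90009 + (2*I*√5)*(-67) = -90009 - 134*I*√5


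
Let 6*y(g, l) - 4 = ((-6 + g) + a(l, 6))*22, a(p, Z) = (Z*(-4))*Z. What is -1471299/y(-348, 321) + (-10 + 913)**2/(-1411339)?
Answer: 6225039798399/7728492364 ≈ 805.47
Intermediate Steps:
a(p, Z) = -4*Z**2 (a(p, Z) = (-4*Z)*Z = -4*Z**2)
y(g, l) = -1648/3 + 11*g/3 (y(g, l) = 2/3 + (((-6 + g) - 4*6**2)*22)/6 = 2/3 + (((-6 + g) - 4*36)*22)/6 = 2/3 + (((-6 + g) - 144)*22)/6 = 2/3 + ((-150 + g)*22)/6 = 2/3 + (-3300 + 22*g)/6 = 2/3 + (-550 + 11*g/3) = -1648/3 + 11*g/3)
-1471299/y(-348, 321) + (-10 + 913)**2/(-1411339) = -1471299/(-1648/3 + (11/3)*(-348)) + (-10 + 913)**2/(-1411339) = -1471299/(-1648/3 - 1276) + 903**2*(-1/1411339) = -1471299/(-5476/3) + 815409*(-1/1411339) = -1471299*(-3/5476) - 815409/1411339 = 4413897/5476 - 815409/1411339 = 6225039798399/7728492364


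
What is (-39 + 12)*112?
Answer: -3024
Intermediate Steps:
(-39 + 12)*112 = -27*112 = -3024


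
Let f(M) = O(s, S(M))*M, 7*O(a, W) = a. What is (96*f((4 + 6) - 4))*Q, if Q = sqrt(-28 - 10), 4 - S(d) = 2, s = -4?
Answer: -2304*I*sqrt(38)/7 ≈ -2029.0*I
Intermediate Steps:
S(d) = 2 (S(d) = 4 - 1*2 = 4 - 2 = 2)
O(a, W) = a/7
f(M) = -4*M/7 (f(M) = ((1/7)*(-4))*M = -4*M/7)
Q = I*sqrt(38) (Q = sqrt(-38) = I*sqrt(38) ≈ 6.1644*I)
(96*f((4 + 6) - 4))*Q = (96*(-4*((4 + 6) - 4)/7))*(I*sqrt(38)) = (96*(-4*(10 - 4)/7))*(I*sqrt(38)) = (96*(-4/7*6))*(I*sqrt(38)) = (96*(-24/7))*(I*sqrt(38)) = -2304*I*sqrt(38)/7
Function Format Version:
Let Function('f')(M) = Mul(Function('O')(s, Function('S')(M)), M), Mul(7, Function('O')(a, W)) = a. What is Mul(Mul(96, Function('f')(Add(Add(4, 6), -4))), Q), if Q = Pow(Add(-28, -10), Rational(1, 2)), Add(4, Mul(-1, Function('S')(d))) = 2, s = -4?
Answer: Mul(Rational(-2304, 7), I, Pow(38, Rational(1, 2))) ≈ Mul(-2029.0, I)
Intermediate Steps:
Function('S')(d) = 2 (Function('S')(d) = Add(4, Mul(-1, 2)) = Add(4, -2) = 2)
Function('O')(a, W) = Mul(Rational(1, 7), a)
Function('f')(M) = Mul(Rational(-4, 7), M) (Function('f')(M) = Mul(Mul(Rational(1, 7), -4), M) = Mul(Rational(-4, 7), M))
Q = Mul(I, Pow(38, Rational(1, 2))) (Q = Pow(-38, Rational(1, 2)) = Mul(I, Pow(38, Rational(1, 2))) ≈ Mul(6.1644, I))
Mul(Mul(96, Function('f')(Add(Add(4, 6), -4))), Q) = Mul(Mul(96, Mul(Rational(-4, 7), Add(Add(4, 6), -4))), Mul(I, Pow(38, Rational(1, 2)))) = Mul(Mul(96, Mul(Rational(-4, 7), Add(10, -4))), Mul(I, Pow(38, Rational(1, 2)))) = Mul(Mul(96, Mul(Rational(-4, 7), 6)), Mul(I, Pow(38, Rational(1, 2)))) = Mul(Mul(96, Rational(-24, 7)), Mul(I, Pow(38, Rational(1, 2)))) = Mul(Rational(-2304, 7), Mul(I, Pow(38, Rational(1, 2)))) = Mul(Rational(-2304, 7), I, Pow(38, Rational(1, 2)))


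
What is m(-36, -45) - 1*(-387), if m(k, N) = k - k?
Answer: 387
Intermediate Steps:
m(k, N) = 0
m(-36, -45) - 1*(-387) = 0 - 1*(-387) = 0 + 387 = 387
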